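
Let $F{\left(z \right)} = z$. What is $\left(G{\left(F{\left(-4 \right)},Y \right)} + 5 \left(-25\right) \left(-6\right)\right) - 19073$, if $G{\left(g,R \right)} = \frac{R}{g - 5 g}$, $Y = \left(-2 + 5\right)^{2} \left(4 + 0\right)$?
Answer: $- \frac{73283}{4} \approx -18321.0$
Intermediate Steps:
$Y = 36$ ($Y = 3^{2} \cdot 4 = 9 \cdot 4 = 36$)
$G{\left(g,R \right)} = - \frac{R}{4 g}$ ($G{\left(g,R \right)} = \frac{R}{\left(-4\right) g} = R \left(- \frac{1}{4 g}\right) = - \frac{R}{4 g}$)
$\left(G{\left(F{\left(-4 \right)},Y \right)} + 5 \left(-25\right) \left(-6\right)\right) - 19073 = \left(\left(- \frac{1}{4}\right) 36 \frac{1}{-4} + 5 \left(-25\right) \left(-6\right)\right) - 19073 = \left(\left(- \frac{1}{4}\right) 36 \left(- \frac{1}{4}\right) - -750\right) - 19073 = \left(\frac{9}{4} + 750\right) - 19073 = \frac{3009}{4} - 19073 = - \frac{73283}{4}$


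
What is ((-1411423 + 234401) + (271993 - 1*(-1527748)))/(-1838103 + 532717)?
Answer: -622719/1305386 ≈ -0.47704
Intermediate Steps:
((-1411423 + 234401) + (271993 - 1*(-1527748)))/(-1838103 + 532717) = (-1177022 + (271993 + 1527748))/(-1305386) = (-1177022 + 1799741)*(-1/1305386) = 622719*(-1/1305386) = -622719/1305386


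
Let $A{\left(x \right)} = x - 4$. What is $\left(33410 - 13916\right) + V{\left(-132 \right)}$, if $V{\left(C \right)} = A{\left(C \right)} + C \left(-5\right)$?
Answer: $20018$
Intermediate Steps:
$A{\left(x \right)} = -4 + x$
$V{\left(C \right)} = -4 - 4 C$ ($V{\left(C \right)} = \left(-4 + C\right) + C \left(-5\right) = \left(-4 + C\right) - 5 C = -4 - 4 C$)
$\left(33410 - 13916\right) + V{\left(-132 \right)} = \left(33410 - 13916\right) - -524 = 19494 + \left(-4 + 528\right) = 19494 + 524 = 20018$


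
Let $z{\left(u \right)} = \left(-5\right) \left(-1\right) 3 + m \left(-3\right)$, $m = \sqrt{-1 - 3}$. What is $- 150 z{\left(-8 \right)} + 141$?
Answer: $-2109 + 900 i \approx -2109.0 + 900.0 i$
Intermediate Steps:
$m = 2 i$ ($m = \sqrt{-4} = 2 i \approx 2.0 i$)
$z{\left(u \right)} = 15 - 6 i$ ($z{\left(u \right)} = \left(-5\right) \left(-1\right) 3 + 2 i \left(-3\right) = 5 \cdot 3 - 6 i = 15 - 6 i$)
$- 150 z{\left(-8 \right)} + 141 = - 150 \left(15 - 6 i\right) + 141 = \left(-2250 + 900 i\right) + 141 = -2109 + 900 i$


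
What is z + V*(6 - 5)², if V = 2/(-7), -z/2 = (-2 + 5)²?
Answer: -128/7 ≈ -18.286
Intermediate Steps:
z = -18 (z = -2*(-2 + 5)² = -2*3² = -2*9 = -18)
V = -2/7 (V = 2*(-⅐) = -2/7 ≈ -0.28571)
z + V*(6 - 5)² = -18 - 2*(6 - 5)²/7 = -18 - 2/7*1² = -18 - 2/7*1 = -18 - 2/7 = -128/7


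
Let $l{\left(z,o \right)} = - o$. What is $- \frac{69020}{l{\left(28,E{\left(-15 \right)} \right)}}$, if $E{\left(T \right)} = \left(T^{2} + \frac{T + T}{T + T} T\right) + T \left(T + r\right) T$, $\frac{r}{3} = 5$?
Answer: $\frac{986}{3} \approx 328.67$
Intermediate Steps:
$r = 15$ ($r = 3 \cdot 5 = 15$)
$E{\left(T \right)} = T + T^{2} + T^{2} \left(15 + T\right)$ ($E{\left(T \right)} = \left(T^{2} + \frac{T + T}{T + T} T\right) + T \left(T + 15\right) T = \left(T^{2} + \frac{2 T}{2 T} T\right) + T \left(15 + T\right) T = \left(T^{2} + 2 T \frac{1}{2 T} T\right) + T^{2} \left(15 + T\right) = \left(T^{2} + 1 T\right) + T^{2} \left(15 + T\right) = \left(T^{2} + T\right) + T^{2} \left(15 + T\right) = \left(T + T^{2}\right) + T^{2} \left(15 + T\right) = T + T^{2} + T^{2} \left(15 + T\right)$)
$- \frac{69020}{l{\left(28,E{\left(-15 \right)} \right)}} = - \frac{69020}{\left(-1\right) \left(- 15 \left(1 + \left(-15\right)^{2} + 16 \left(-15\right)\right)\right)} = - \frac{69020}{\left(-1\right) \left(- 15 \left(1 + 225 - 240\right)\right)} = - \frac{69020}{\left(-1\right) \left(\left(-15\right) \left(-14\right)\right)} = - \frac{69020}{\left(-1\right) 210} = - \frac{69020}{-210} = \left(-69020\right) \left(- \frac{1}{210}\right) = \frac{986}{3}$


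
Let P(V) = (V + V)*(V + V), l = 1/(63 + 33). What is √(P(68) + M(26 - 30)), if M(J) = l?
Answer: √10653702/24 ≈ 136.00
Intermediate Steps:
l = 1/96 ≈ 0.010417
P(V) = 4*V² (P(V) = (2*V)*(2*V) = 4*V²)
M(J) = 1/96
√(P(68) + M(26 - 30)) = √(4*68² + 1/96) = √(4*4624 + 1/96) = √(18496 + 1/96) = √(1775617/96) = √10653702/24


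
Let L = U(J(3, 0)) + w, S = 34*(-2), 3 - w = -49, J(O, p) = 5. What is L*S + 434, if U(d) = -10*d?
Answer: 298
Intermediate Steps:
w = 52 (w = 3 - 1*(-49) = 3 + 49 = 52)
S = -68
L = 2 (L = -10*5 + 52 = -50 + 52 = 2)
L*S + 434 = 2*(-68) + 434 = -136 + 434 = 298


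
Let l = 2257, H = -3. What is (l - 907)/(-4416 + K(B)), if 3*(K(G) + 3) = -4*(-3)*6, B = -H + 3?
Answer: -90/293 ≈ -0.30717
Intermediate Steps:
B = 6 (B = -1*(-3) + 3 = 3 + 3 = 6)
K(G) = 21 (K(G) = -3 + (-4*(-3)*6)/3 = -3 + (12*6)/3 = -3 + (⅓)*72 = -3 + 24 = 21)
(l - 907)/(-4416 + K(B)) = (2257 - 907)/(-4416 + 21) = 1350/(-4395) = 1350*(-1/4395) = -90/293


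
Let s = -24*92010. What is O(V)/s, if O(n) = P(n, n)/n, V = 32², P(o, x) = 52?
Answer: -13/565309440 ≈ -2.2996e-8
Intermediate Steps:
s = -2208240
V = 1024
O(n) = 52/n
O(V)/s = (52/1024)/(-2208240) = (52*(1/1024))*(-1/2208240) = (13/256)*(-1/2208240) = -13/565309440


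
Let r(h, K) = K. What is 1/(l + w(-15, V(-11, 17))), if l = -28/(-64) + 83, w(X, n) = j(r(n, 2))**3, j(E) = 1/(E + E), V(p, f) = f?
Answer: 64/5341 ≈ 0.011983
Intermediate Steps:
j(E) = 1/(2*E)
w(X, n) = 1/64 (w(X, n) = ((1/2)/2)**3 = ((1/2)*(1/2))**3 = (1/4)**3 = 1/64)
l = 1335/16 (l = -28*(-1/64) + 83 = 7/16 + 83 = 1335/16 ≈ 83.438)
1/(l + w(-15, V(-11, 17))) = 1/(1335/16 + 1/64) = 1/(5341/64) = 64/5341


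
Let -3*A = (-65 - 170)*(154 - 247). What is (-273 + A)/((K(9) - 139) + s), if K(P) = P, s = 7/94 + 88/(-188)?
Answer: 710452/12257 ≈ 57.963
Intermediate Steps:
s = -37/94 (s = 7*(1/94) + 88*(-1/188) = 7/94 - 22/47 = -37/94 ≈ -0.39362)
A = -7285 (A = -(-65 - 170)*(154 - 247)/3 = -(-235)*(-93)/3 = -1/3*21855 = -7285)
(-273 + A)/((K(9) - 139) + s) = (-273 - 7285)/((9 - 139) - 37/94) = -7558/(-130 - 37/94) = -7558/(-12257/94) = -7558*(-94/12257) = 710452/12257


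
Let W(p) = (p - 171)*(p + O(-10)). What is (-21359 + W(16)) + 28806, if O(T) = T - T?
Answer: 4967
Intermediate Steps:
O(T) = 0
W(p) = p*(-171 + p) (W(p) = (p - 171)*(p + 0) = (-171 + p)*p = p*(-171 + p))
(-21359 + W(16)) + 28806 = (-21359 + 16*(-171 + 16)) + 28806 = (-21359 + 16*(-155)) + 28806 = (-21359 - 2480) + 28806 = -23839 + 28806 = 4967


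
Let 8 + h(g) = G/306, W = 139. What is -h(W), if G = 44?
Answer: 1202/153 ≈ 7.8562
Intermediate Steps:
h(g) = -1202/153 (h(g) = -8 + 44/306 = -8 + 44*(1/306) = -8 + 22/153 = -1202/153)
-h(W) = -1*(-1202/153) = 1202/153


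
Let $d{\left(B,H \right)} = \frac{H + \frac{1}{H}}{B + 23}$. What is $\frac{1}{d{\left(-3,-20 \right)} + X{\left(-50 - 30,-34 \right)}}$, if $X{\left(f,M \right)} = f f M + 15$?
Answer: $- \frac{400}{87034401} \approx -4.5959 \cdot 10^{-6}$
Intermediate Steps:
$X{\left(f,M \right)} = 15 + M f^{2}$ ($X{\left(f,M \right)} = f^{2} M + 15 = M f^{2} + 15 = 15 + M f^{2}$)
$d{\left(B,H \right)} = \frac{H + \frac{1}{H}}{23 + B}$
$\frac{1}{d{\left(-3,-20 \right)} + X{\left(-50 - 30,-34 \right)}} = \frac{1}{\frac{1 + \left(-20\right)^{2}}{\left(-20\right) \left(23 - 3\right)} + \left(15 - 34 \left(-50 - 30\right)^{2}\right)} = \frac{1}{- \frac{1 + 400}{20 \cdot 20} + \left(15 - 34 \left(-50 - 30\right)^{2}\right)} = \frac{1}{\left(- \frac{1}{20}\right) \frac{1}{20} \cdot 401 + \left(15 - 34 \left(-80\right)^{2}\right)} = \frac{1}{- \frac{401}{400} + \left(15 - 217600\right)} = \frac{1}{- \frac{401}{400} - 217585} = \frac{1}{- \frac{87034401}{400}} = - \frac{400}{87034401}$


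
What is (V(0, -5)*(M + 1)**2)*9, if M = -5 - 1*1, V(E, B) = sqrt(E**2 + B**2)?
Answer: 1125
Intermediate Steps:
V(E, B) = sqrt(B**2 + E**2)
M = -6 (M = -5 - 1 = -6)
(V(0, -5)*(M + 1)**2)*9 = (sqrt((-5)**2 + 0**2)*(-6 + 1)**2)*9 = (sqrt(25 + 0)*(-5)**2)*9 = (sqrt(25)*25)*9 = (5*25)*9 = 125*9 = 1125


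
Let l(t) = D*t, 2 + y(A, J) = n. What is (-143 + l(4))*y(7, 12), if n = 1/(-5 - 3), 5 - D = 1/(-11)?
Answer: 22933/88 ≈ 260.60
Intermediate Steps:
D = 56/11 (D = 5 - 1/(-11) = 5 - (-1)/11 = 5 - 1*(-1/11) = 5 + 1/11 = 56/11 ≈ 5.0909)
n = -1/8 (n = 1/(-8) = -1/8 ≈ -0.12500)
y(A, J) = -17/8 (y(A, J) = -2 - 1/8 = -17/8)
l(t) = 56*t/11
(-143 + l(4))*y(7, 12) = (-143 + (56/11)*4)*(-17/8) = (-143 + 224/11)*(-17/8) = -1349/11*(-17/8) = 22933/88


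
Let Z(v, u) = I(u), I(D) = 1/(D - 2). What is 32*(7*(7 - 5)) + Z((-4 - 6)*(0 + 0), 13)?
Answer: 4929/11 ≈ 448.09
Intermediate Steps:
I(D) = 1/(-2 + D)
Z(v, u) = 1/(-2 + u)
32*(7*(7 - 5)) + Z((-4 - 6)*(0 + 0), 13) = 32*(7*(7 - 5)) + 1/(-2 + 13) = 32*(7*2) + 1/11 = 32*14 + 1/11 = 448 + 1/11 = 4929/11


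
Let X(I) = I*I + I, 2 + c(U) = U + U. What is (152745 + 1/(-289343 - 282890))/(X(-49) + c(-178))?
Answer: 43702864792/570516301 ≈ 76.602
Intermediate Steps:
c(U) = -2 + 2*U (c(U) = -2 + (U + U) = -2 + 2*U)
X(I) = I + I² (X(I) = I² + I = I + I²)
(152745 + 1/(-289343 - 282890))/(X(-49) + c(-178)) = (152745 + 1/(-289343 - 282890))/(-49*(1 - 49) + (-2 + 2*(-178))) = (152745 + 1/(-572233))/(-49*(-48) + (-2 - 356)) = (152745 - 1/572233)/(2352 - 358) = (87405729584/572233)/1994 = (87405729584/572233)*(1/1994) = 43702864792/570516301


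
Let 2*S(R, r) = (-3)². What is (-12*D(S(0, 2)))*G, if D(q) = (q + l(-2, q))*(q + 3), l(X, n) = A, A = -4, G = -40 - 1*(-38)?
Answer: 90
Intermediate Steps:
G = -2 (G = -40 + 38 = -2)
S(R, r) = 9/2 (S(R, r) = (½)*(-3)² = (½)*9 = 9/2)
l(X, n) = -4
D(q) = (-4 + q)*(3 + q) (D(q) = (q - 4)*(q + 3) = (-4 + q)*(3 + q))
(-12*D(S(0, 2)))*G = -12*(-12 + (9/2)² - 1*9/2)*(-2) = -12*(-12 + 81/4 - 9/2)*(-2) = -12*15/4*(-2) = -45*(-2) = 90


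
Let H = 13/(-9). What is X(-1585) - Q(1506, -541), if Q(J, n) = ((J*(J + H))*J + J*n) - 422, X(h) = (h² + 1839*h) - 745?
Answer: -3411974331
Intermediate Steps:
H = -13/9 (H = 13*(-⅑) = -13/9 ≈ -1.4444)
X(h) = -745 + h² + 1839*h
Q(J, n) = -422 + J*n + J²*(-13/9 + J) (Q(J, n) = ((J*(J - 13/9))*J + J*n) - 422 = ((J*(-13/9 + J))*J + J*n) - 422 = (J²*(-13/9 + J) + J*n) - 422 = (J*n + J²*(-13/9 + J)) - 422 = -422 + J*n + J²*(-13/9 + J))
X(-1585) - Q(1506, -541) = (-745 + (-1585)² + 1839*(-1585)) - (-422 + 1506³ - 13/9*1506² + 1506*(-541)) = (-745 + 2512225 - 2914815) - (-422 + 3415662216 - 13/9*2268036 - 814746) = -403335 - (-422 + 3415662216 - 3276052 - 814746) = -403335 - 1*3411570996 = -403335 - 3411570996 = -3411974331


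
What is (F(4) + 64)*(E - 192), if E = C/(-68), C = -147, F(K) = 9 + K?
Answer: -993993/68 ≈ -14618.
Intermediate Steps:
E = 147/68 (E = -147/(-68) = -147*(-1/68) = 147/68 ≈ 2.1618)
(F(4) + 64)*(E - 192) = ((9 + 4) + 64)*(147/68 - 192) = (13 + 64)*(-12909/68) = 77*(-12909/68) = -993993/68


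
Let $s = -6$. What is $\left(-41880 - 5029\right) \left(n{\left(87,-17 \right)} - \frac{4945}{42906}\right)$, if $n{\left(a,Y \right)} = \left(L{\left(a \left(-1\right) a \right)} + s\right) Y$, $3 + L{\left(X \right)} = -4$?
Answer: $- \frac{444569774429}{42906} \approx -1.0361 \cdot 10^{7}$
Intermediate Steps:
$L{\left(X \right)} = -7$ ($L{\left(X \right)} = -3 - 4 = -7$)
$n{\left(a,Y \right)} = - 13 Y$ ($n{\left(a,Y \right)} = \left(-7 - 6\right) Y = - 13 Y$)
$\left(-41880 - 5029\right) \left(n{\left(87,-17 \right)} - \frac{4945}{42906}\right) = \left(-41880 - 5029\right) \left(\left(-13\right) \left(-17\right) - \frac{4945}{42906}\right) = - 46909 \left(221 - \frac{4945}{42906}\right) = \left(-46909\right) \frac{9477281}{42906} = - \frac{444569774429}{42906}$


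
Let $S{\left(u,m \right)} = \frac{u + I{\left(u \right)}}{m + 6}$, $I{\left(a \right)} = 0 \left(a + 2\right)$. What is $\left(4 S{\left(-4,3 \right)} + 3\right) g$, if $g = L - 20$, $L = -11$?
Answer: $- \frac{341}{9} \approx -37.889$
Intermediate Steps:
$I{\left(a \right)} = 0$ ($I{\left(a \right)} = 0 \left(2 + a\right) = 0$)
$S{\left(u,m \right)} = \frac{u}{6 + m}$ ($S{\left(u,m \right)} = \frac{u + 0}{m + 6} = \frac{u}{6 + m}$)
$g = -31$ ($g = -11 - 20 = -31$)
$\left(4 S{\left(-4,3 \right)} + 3\right) g = \left(4 \left(- \frac{4}{6 + 3}\right) + 3\right) \left(-31\right) = \left(4 \left(- \frac{4}{9}\right) + 3\right) \left(-31\right) = \left(- \frac{16}{9} + 3\right) \left(-31\right) = \frac{11}{9} \left(-31\right) = - \frac{341}{9}$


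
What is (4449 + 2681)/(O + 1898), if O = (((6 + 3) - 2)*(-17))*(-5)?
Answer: 7130/2493 ≈ 2.8600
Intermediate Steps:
O = 595 (O = ((9 - 2)*(-17))*(-5) = (7*(-17))*(-5) = -119*(-5) = 595)
(4449 + 2681)/(O + 1898) = (4449 + 2681)/(595 + 1898) = 7130/2493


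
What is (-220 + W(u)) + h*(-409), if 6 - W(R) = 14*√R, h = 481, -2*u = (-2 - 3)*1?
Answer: -196943 - 7*√10 ≈ -1.9697e+5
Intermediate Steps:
u = 5/2 (u = -(-2 - 3)/2 = -(-5)/2 = -½*(-5) = 5/2 ≈ 2.5000)
W(R) = 6 - 14*√R
(-220 + W(u)) + h*(-409) = (-220 + (6 - 7*√10)) + 481*(-409) = (-220 + (6 - 7*√10)) - 196729 = (-214 - 7*√10) - 196729 = -196943 - 7*√10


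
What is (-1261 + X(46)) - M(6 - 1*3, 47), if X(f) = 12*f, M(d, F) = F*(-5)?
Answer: -474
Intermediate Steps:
M(d, F) = -5*F
(-1261 + X(46)) - M(6 - 1*3, 47) = (-1261 + 12*46) - (-5)*47 = (-1261 + 552) - 1*(-235) = -709 + 235 = -474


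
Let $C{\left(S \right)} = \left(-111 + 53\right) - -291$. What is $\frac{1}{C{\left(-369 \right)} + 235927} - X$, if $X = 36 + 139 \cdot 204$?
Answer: $- \frac{6705054719}{236160} \approx -28392.0$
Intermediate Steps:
$X = 28392$ ($X = 36 + 28356 = 28392$)
$C{\left(S \right)} = 233$ ($C{\left(S \right)} = -58 + 291 = 233$)
$\frac{1}{C{\left(-369 \right)} + 235927} - X = \frac{1}{233 + 235927} - 28392 = \frac{1}{236160} - 28392 = - \frac{6705054719}{236160}$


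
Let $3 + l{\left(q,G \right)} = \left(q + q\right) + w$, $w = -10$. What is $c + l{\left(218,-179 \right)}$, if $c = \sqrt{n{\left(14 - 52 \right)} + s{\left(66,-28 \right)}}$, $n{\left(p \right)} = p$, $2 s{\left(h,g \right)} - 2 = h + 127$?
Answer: $423 + \frac{\sqrt{238}}{2} \approx 430.71$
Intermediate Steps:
$l{\left(q,G \right)} = -13 + 2 q$ ($l{\left(q,G \right)} = -3 + \left(\left(q + q\right) - 10\right) = -3 + \left(2 q - 10\right) = -3 + \left(-10 + 2 q\right) = -13 + 2 q$)
$s{\left(h,g \right)} = \frac{129}{2} + \frac{h}{2}$ ($s{\left(h,g \right)} = 1 + \frac{h + 127}{2} = 1 + \frac{127 + h}{2} = 1 + \left(\frac{127}{2} + \frac{h}{2}\right) = \frac{129}{2} + \frac{h}{2}$)
$c = \frac{\sqrt{238}}{2}$ ($c = \sqrt{\left(14 - 52\right) + \left(\frac{129}{2} + \frac{1}{2} \cdot 66\right)} = \sqrt{-38 + \left(\frac{129}{2} + 33\right)} = \sqrt{-38 + \frac{195}{2}} = \sqrt{\frac{119}{2}} = \frac{\sqrt{238}}{2} \approx 7.7136$)
$c + l{\left(218,-179 \right)} = \frac{\sqrt{238}}{2} + \left(-13 + 2 \cdot 218\right) = \frac{\sqrt{238}}{2} + \left(-13 + 436\right) = \frac{\sqrt{238}}{2} + 423 = 423 + \frac{\sqrt{238}}{2}$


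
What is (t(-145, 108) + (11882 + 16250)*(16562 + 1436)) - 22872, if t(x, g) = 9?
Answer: 506296873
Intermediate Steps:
(t(-145, 108) + (11882 + 16250)*(16562 + 1436)) - 22872 = (9 + (11882 + 16250)*(16562 + 1436)) - 22872 = (9 + 28132*17998) - 22872 = (9 + 506319736) - 22872 = 506319745 - 22872 = 506296873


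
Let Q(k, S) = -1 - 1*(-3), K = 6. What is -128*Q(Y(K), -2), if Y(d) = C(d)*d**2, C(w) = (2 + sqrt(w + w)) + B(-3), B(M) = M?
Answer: -256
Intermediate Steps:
C(w) = -1 + sqrt(2)*sqrt(w) (C(w) = (2 + sqrt(w + w)) - 3 = (2 + sqrt(2*w)) - 3 = (2 + sqrt(2)*sqrt(w)) - 3 = -1 + sqrt(2)*sqrt(w))
Y(d) = d**2*(-1 + sqrt(2)*sqrt(d)) (Y(d) = (-1 + sqrt(2)*sqrt(d))*d**2 = d**2*(-1 + sqrt(2)*sqrt(d)))
Q(k, S) = 2 (Q(k, S) = -1 + 3 = 2)
-128*Q(Y(K), -2) = -128*2 = -256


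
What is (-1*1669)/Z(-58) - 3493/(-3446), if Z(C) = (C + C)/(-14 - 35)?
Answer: -140706069/199868 ≈ -704.00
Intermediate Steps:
Z(C) = -2*C/49 (Z(C) = (2*C)/(-49) = (2*C)*(-1/49) = -2*C/49)
(-1*1669)/Z(-58) - 3493/(-3446) = (-1*1669)/((-2/49*(-58))) - 3493/(-3446) = -1669/116/49 - 3493*(-1/3446) = -1669*49/116 + 3493/3446 = -81781/116 + 3493/3446 = -140706069/199868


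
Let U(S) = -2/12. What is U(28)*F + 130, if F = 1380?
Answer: -100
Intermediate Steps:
U(S) = -1/6 (U(S) = -2*1/12 = -1/6)
U(28)*F + 130 = -1/6*1380 + 130 = -230 + 130 = -100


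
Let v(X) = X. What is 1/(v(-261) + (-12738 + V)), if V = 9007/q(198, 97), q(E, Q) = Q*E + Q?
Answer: -19303/250910690 ≈ -7.6932e-5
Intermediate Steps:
q(E, Q) = Q + E*Q (q(E, Q) = E*Q + Q = Q + E*Q)
V = 9007/19303 (V = 9007/((97*(1 + 198))) = 9007/((97*199)) = 9007/19303 ≈ 0.46661)
1/(v(-261) + (-12738 + V)) = 1/(-261 + (-12738 + 9007/19303)) = 1/(-261 - 245872607/19303) = 1/(-250910690/19303) = -19303/250910690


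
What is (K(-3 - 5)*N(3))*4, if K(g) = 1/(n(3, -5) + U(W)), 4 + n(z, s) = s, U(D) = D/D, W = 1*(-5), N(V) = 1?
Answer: -1/2 ≈ -0.50000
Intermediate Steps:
W = -5
U(D) = 1
n(z, s) = -4 + s
K(g) = -1/8 (K(g) = 1/((-4 - 5) + 1) = 1/(-9 + 1) = 1/(-8) = -1/8)
(K(-3 - 5)*N(3))*4 = -1/8*1*4 = -1/8*4 = -1/2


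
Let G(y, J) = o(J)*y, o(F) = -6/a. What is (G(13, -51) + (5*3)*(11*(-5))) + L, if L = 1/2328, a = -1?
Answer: -1739015/2328 ≈ -747.00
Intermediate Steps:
L = 1/2328 ≈ 0.00042955
o(F) = 6 (o(F) = -6/(-1) = -6*(-1) = 6)
G(y, J) = 6*y
(G(13, -51) + (5*3)*(11*(-5))) + L = (6*13 + (5*3)*(11*(-5))) + 1/2328 = (78 + 15*(-55)) + 1/2328 = (78 - 825) + 1/2328 = -747 + 1/2328 = -1739015/2328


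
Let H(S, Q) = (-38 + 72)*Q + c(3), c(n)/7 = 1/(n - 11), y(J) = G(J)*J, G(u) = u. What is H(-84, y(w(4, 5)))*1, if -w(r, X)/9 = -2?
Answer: 88121/8 ≈ 11015.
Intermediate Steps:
w(r, X) = 18 (w(r, X) = -9*(-2) = 18)
y(J) = J**2 (y(J) = J*J = J**2)
c(n) = 7/(-11 + n) (c(n) = 7/(n - 11) = 7/(-11 + n))
H(S, Q) = -7/8 + 34*Q (H(S, Q) = (-38 + 72)*Q + 7/(-11 + 3) = 34*Q + 7/(-8) = 34*Q + 7*(-1/8) = 34*Q - 7/8 = -7/8 + 34*Q)
H(-84, y(w(4, 5)))*1 = (-7/8 + 34*18**2)*1 = (-7/8 + 34*324)*1 = (-7/8 + 11016)*1 = (88121/8)*1 = 88121/8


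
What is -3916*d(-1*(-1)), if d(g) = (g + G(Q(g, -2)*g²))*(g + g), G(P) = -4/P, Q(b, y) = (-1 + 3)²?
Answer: 0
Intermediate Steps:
Q(b, y) = 4 (Q(b, y) = 2² = 4)
d(g) = 2*g*(g - 1/g²) (d(g) = (g - 4*1/(4*g²))*(g + g) = (g - 1/g²)*(2*g) = 2*g*(g - 1/g²))
-3916*d(-1*(-1)) = -7832*(-1 + (-1*(-1))³)/((-1*(-1))) = -7832*(-1 + 1³)/1 = -7832*(-1 + 1) = -7832*0 = -3916*0 = 0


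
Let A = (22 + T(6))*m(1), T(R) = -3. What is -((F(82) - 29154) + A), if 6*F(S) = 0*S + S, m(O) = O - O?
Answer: 87421/3 ≈ 29140.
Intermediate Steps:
m(O) = 0
F(S) = S/6 (F(S) = (0*S + S)/6 = (0 + S)/6 = S/6)
A = 0 (A = (22 - 3)*0 = 19*0 = 0)
-((F(82) - 29154) + A) = -(((⅙)*82 - 29154) + 0) = -((41/3 - 29154) + 0) = -(-87421/3 + 0) = -1*(-87421/3) = 87421/3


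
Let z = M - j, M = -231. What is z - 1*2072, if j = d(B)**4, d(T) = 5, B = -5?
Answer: -2928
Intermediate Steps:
j = 625 (j = 5**4 = 625)
z = -856 (z = -231 - 1*625 = -231 - 625 = -856)
z - 1*2072 = -856 - 1*2072 = -856 - 2072 = -2928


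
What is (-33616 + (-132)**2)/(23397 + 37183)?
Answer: -4048/15145 ≈ -0.26728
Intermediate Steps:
(-33616 + (-132)**2)/(23397 + 37183) = (-33616 + 17424)/60580 = -16192*1/60580 = -4048/15145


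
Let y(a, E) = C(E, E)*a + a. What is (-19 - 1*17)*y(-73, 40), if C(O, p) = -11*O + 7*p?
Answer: -417852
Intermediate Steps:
y(a, E) = a - 4*E*a (y(a, E) = (-11*E + 7*E)*a + a = (-4*E)*a + a = -4*E*a + a = a - 4*E*a)
(-19 - 1*17)*y(-73, 40) = (-19 - 1*17)*(-73*(1 - 4*40)) = (-19 - 17)*(-73*(1 - 160)) = -(-2628)*(-159) = -36*11607 = -417852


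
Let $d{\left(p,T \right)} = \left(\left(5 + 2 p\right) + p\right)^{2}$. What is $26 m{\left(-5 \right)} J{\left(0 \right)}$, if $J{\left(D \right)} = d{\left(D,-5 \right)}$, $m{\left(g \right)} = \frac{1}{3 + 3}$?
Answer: $\frac{325}{3} \approx 108.33$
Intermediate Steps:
$d{\left(p,T \right)} = \left(5 + 3 p\right)^{2}$
$m{\left(g \right)} = \frac{1}{6}$
$J{\left(D \right)} = \left(5 + 3 D\right)^{2}$
$26 m{\left(-5 \right)} J{\left(0 \right)} = 26 \cdot \frac{1}{6} \left(5 + 3 \cdot 0\right)^{2} = \frac{13 \left(5 + 0\right)^{2}}{3} = \frac{13 \cdot 5^{2}}{3} = \frac{13}{3} \cdot 25 = \frac{325}{3}$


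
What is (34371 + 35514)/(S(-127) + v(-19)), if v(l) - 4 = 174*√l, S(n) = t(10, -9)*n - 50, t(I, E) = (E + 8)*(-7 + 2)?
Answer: -1057593/23089 - 270222*I*√19/23089 ≈ -45.805 - 51.014*I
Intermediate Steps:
t(I, E) = -40 - 5*E (t(I, E) = (8 + E)*(-5) = -40 - 5*E)
S(n) = -50 + 5*n (S(n) = (-40 - 5*(-9))*n - 50 = (-40 + 45)*n - 50 = 5*n - 50 = -50 + 5*n)
v(l) = 4 + 174*√l
(34371 + 35514)/(S(-127) + v(-19)) = (34371 + 35514)/((-50 + 5*(-127)) + (4 + 174*√(-19))) = 69885/((-50 - 635) + (4 + 174*(I*√19))) = 69885/(-685 + (4 + 174*I*√19)) = 69885/(-681 + 174*I*√19)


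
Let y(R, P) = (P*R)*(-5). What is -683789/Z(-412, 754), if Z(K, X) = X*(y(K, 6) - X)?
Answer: -683789/8750924 ≈ -0.078139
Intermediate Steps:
y(R, P) = -5*P*R
Z(K, X) = X*(-X - 30*K) (Z(K, X) = X*(-5*6*K - X) = X*(-30*K - X) = X*(-X - 30*K))
-683789/Z(-412, 754) = -683789*(-1/(754*(754 + 30*(-412)))) = -683789*(-1/(754*(754 - 12360))) = -683789/((-1*754*(-11606))) = -683789/8750924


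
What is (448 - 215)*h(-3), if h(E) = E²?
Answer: 2097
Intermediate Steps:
(448 - 215)*h(-3) = (448 - 215)*(-3)² = 233*9 = 2097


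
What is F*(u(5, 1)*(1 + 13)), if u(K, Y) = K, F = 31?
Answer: 2170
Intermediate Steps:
F*(u(5, 1)*(1 + 13)) = 31*(5*(1 + 13)) = 31*(5*14) = 31*70 = 2170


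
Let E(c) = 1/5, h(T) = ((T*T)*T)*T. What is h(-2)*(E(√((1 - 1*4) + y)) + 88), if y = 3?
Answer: 7056/5 ≈ 1411.2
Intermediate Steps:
h(T) = T⁴ (h(T) = (T²*T)*T = T³*T = T⁴)
E(c) = ⅕
h(-2)*(E(√((1 - 1*4) + y)) + 88) = (-2)⁴*(⅕ + 88) = 16*(441/5) = 7056/5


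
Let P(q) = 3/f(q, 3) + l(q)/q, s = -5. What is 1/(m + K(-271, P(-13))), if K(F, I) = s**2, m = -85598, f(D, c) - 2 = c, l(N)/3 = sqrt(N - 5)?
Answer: -1/85573 ≈ -1.1686e-5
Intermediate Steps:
l(N) = 3*sqrt(-5 + N) (l(N) = 3*sqrt(N - 5) = 3*sqrt(-5 + N))
f(D, c) = 2 + c
P(q) = 3/5 + 3*sqrt(-5 + q)/q (P(q) = 3/(2 + 3) + (3*sqrt(-5 + q))/q = 3/5 + 3*sqrt(-5 + q)/q)
K(F, I) = 25 (K(F, I) = (-5)**2 = 25)
1/(m + K(-271, P(-13))) = 1/(-85598 + 25) = 1/(-85573) = -1/85573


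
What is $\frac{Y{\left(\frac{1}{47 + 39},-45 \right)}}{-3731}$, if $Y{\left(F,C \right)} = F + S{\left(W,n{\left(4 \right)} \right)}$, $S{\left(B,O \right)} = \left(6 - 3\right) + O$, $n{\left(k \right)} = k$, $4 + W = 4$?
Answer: $- \frac{603}{320866} \approx -0.0018793$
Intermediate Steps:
$W = 0$ ($W = -4 + 4 = 0$)
$S{\left(B,O \right)} = 3 + O$
$Y{\left(F,C \right)} = 7 + F$ ($Y{\left(F,C \right)} = F + \left(3 + 4\right) = F + 7 = 7 + F$)
$\frac{Y{\left(\frac{1}{47 + 39},-45 \right)}}{-3731} = \frac{7 + \frac{1}{47 + 39}}{-3731} = \left(7 + \frac{1}{86}\right) \left(- \frac{1}{3731}\right) = \frac{603}{86} \left(- \frac{1}{3731}\right) = - \frac{603}{320866}$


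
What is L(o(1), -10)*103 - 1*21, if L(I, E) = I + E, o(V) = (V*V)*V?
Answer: -948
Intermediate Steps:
o(V) = V**3 (o(V) = V**2*V = V**3)
L(I, E) = E + I
L(o(1), -10)*103 - 1*21 = (-10 + 1**3)*103 - 1*21 = (-10 + 1)*103 - 21 = -9*103 - 21 = -927 - 21 = -948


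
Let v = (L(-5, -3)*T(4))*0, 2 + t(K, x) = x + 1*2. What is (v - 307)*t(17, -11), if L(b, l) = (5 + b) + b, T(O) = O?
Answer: 3377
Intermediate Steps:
L(b, l) = 5 + 2*b
t(K, x) = x (t(K, x) = -2 + (x + 1*2) = -2 + (x + 2) = -2 + (2 + x) = x)
v = 0 (v = ((5 + 2*(-5))*4)*0 = ((5 - 10)*4)*0 = -5*4*0 = -20*0 = 0)
(v - 307)*t(17, -11) = (0 - 307)*(-11) = -307*(-11) = 3377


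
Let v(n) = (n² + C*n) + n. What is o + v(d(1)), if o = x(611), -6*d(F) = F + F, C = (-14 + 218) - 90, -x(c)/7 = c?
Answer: -38837/9 ≈ -4315.2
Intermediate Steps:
x(c) = -7*c
C = 114 (C = 204 - 90 = 114)
d(F) = -F/3 (d(F) = -(F + F)/6 = -F/3)
o = -4277 (o = -7*611 = -4277)
v(n) = n² + 115*n (v(n) = (n² + 114*n) + n = n² + 115*n)
o + v(d(1)) = -4277 + (-⅓*1)*(115 - ⅓*1) = -4277 - (115 - ⅓)/3 = -4277 - ⅓*344/3 = -4277 - 344/9 = -38837/9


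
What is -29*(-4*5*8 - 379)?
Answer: 15631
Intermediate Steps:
-29*(-4*5*8 - 379) = -29*(-20*8 - 379) = -29*(-160 - 379) = -29*(-539) = 15631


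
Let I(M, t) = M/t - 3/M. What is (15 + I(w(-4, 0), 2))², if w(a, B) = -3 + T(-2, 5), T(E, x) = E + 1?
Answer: 3025/16 ≈ 189.06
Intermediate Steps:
T(E, x) = 1 + E
w(a, B) = -4 (w(a, B) = -3 + (1 - 2) = -3 - 1 = -4)
I(M, t) = -3/M + M/t
(15 + I(w(-4, 0), 2))² = (15 + (-3/(-4) - 4/2))² = (15 + (-3*(-¼) - 4*½))² = (15 + (¾ - 2))² = (15 - 5/4)² = (55/4)² = 3025/16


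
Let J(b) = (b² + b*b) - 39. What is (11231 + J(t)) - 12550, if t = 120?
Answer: 27442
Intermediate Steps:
J(b) = -39 + 2*b² (J(b) = (b² + b²) - 39 = 2*b² - 39 = -39 + 2*b²)
(11231 + J(t)) - 12550 = (11231 + (-39 + 2*120²)) - 12550 = (11231 + (-39 + 2*14400)) - 12550 = (11231 + (-39 + 28800)) - 12550 = (11231 + 28761) - 12550 = 39992 - 12550 = 27442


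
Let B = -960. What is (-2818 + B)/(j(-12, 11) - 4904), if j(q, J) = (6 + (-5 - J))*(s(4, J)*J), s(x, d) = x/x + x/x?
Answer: 1889/2562 ≈ 0.73731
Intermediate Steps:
s(x, d) = 2 (s(x, d) = 1 + 1 = 2)
j(q, J) = 2*J*(1 - J) (j(q, J) = (6 + (-5 - J))*(2*J) = (1 - J)*(2*J) = 2*J*(1 - J))
(-2818 + B)/(j(-12, 11) - 4904) = (-2818 - 960)/(2*11*(1 - 1*11) - 4904) = -3778/(2*11*(1 - 11) - 4904) = -3778/(2*11*(-10) - 4904) = -3778/(-220 - 4904) = -3778/(-5124) = -3778*(-1/5124) = 1889/2562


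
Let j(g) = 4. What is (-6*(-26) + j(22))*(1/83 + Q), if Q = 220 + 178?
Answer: 5285600/83 ≈ 63682.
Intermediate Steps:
Q = 398
(-6*(-26) + j(22))*(1/83 + Q) = (-6*(-26) + 4)*(1/83 + 398) = (156 + 4)*(1/83 + 398) = 160*(33035/83) = 5285600/83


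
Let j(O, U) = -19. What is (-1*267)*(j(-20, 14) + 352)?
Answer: -88911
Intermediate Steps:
(-1*267)*(j(-20, 14) + 352) = (-1*267)*(-19 + 352) = -267*333 = -88911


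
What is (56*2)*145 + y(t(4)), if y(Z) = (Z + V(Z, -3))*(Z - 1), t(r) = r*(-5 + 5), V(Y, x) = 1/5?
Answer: 81199/5 ≈ 16240.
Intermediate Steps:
V(Y, x) = ⅕
t(r) = 0 (t(r) = r*0 = 0)
y(Z) = (-1 + Z)*(⅕ + Z) (y(Z) = (Z + ⅕)*(Z - 1) = (⅕ + Z)*(-1 + Z) = (-1 + Z)*(⅕ + Z))
(56*2)*145 + y(t(4)) = (56*2)*145 + (-⅕ + 0² - ⅘*0) = 112*145 + (-⅕ + 0 + 0) = 16240 - ⅕ = 81199/5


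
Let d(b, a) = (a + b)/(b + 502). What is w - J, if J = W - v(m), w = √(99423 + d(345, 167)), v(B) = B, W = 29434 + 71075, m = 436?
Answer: -100073 + √589482551/77 ≈ -99758.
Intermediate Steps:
W = 100509
d(b, a) = (a + b)/(502 + b)
w = √589482551/77 (w = √(99423 + (167 + 345)/(502 + 345)) = √(99423 + 512/847) = √(84211793/847) = √589482551/77 ≈ 315.31)
J = 100073 (J = 100509 - 1*436 = 100509 - 436 = 100073)
w - J = √589482551/77 - 1*100073 = √589482551/77 - 100073 = -100073 + √589482551/77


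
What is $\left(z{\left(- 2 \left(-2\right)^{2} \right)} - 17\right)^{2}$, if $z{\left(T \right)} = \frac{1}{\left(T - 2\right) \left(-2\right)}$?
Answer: $\frac{114921}{400} \approx 287.3$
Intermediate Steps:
$z{\left(T \right)} = - \frac{1}{2 \left(-2 + T\right)}$ ($z{\left(T \right)} = \frac{1}{-2 + T} \left(- \frac{1}{2}\right) = - \frac{1}{2 \left(-2 + T\right)}$)
$\left(z{\left(- 2 \left(-2\right)^{2} \right)} - 17\right)^{2} = \left(- \frac{1}{-4 + 2 \left(- 2 \left(-2\right)^{2}\right)} - 17\right)^{2} = \left(- \frac{1}{-4 + 2 \left(\left(-2\right) 4\right)} - 17\right)^{2} = \left(- \frac{1}{-4 + 2 \left(-8\right)} - 17\right)^{2} = \left(- \frac{1}{-4 - 16} - 17\right)^{2} = \left(- \frac{1}{-20} - 17\right)^{2} = \left(\left(-1\right) \left(- \frac{1}{20}\right) - 17\right)^{2} = \left(\frac{1}{20} - 17\right)^{2} = \left(- \frac{339}{20}\right)^{2} = \frac{114921}{400}$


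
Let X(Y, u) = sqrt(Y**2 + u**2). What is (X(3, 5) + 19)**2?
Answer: (19 + sqrt(34))**2 ≈ 616.58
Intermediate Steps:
(X(3, 5) + 19)**2 = (sqrt(3**2 + 5**2) + 19)**2 = (sqrt(9 + 25) + 19)**2 = (sqrt(34) + 19)**2 = (19 + sqrt(34))**2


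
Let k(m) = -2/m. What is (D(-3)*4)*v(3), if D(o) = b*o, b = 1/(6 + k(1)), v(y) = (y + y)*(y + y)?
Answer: -108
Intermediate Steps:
v(y) = 4*y² (v(y) = (2*y)*(2*y) = 4*y²)
b = ¼ (b = 1/(6 - 2/1) = 1/(6 - 2*1) = 1/(6 - 2) = 1/4 = ¼ ≈ 0.25000)
D(o) = o/4
(D(-3)*4)*v(3) = (((¼)*(-3))*4)*(4*3²) = (-¾*4)*(4*9) = -3*36 = -108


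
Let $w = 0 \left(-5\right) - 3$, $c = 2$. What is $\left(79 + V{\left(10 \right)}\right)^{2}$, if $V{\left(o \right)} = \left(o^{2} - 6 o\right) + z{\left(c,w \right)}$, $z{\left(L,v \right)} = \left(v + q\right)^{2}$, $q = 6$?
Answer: $16384$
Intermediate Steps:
$w = -3$ ($w = 0 - 3 = -3$)
$z{\left(L,v \right)} = \left(6 + v\right)^{2}$ ($z{\left(L,v \right)} = \left(v + 6\right)^{2} = \left(6 + v\right)^{2}$)
$V{\left(o \right)} = 9 + o^{2} - 6 o$ ($V{\left(o \right)} = \left(o^{2} - 6 o\right) + \left(6 - 3\right)^{2} = \left(o^{2} - 6 o\right) + 3^{2} = \left(o^{2} - 6 o\right) + 9 = 9 + o^{2} - 6 o$)
$\left(79 + V{\left(10 \right)}\right)^{2} = \left(79 + \left(9 + 10^{2} - 60\right)\right)^{2} = \left(79 + \left(9 + 100 - 60\right)\right)^{2} = \left(79 + 49\right)^{2} = 128^{2} = 16384$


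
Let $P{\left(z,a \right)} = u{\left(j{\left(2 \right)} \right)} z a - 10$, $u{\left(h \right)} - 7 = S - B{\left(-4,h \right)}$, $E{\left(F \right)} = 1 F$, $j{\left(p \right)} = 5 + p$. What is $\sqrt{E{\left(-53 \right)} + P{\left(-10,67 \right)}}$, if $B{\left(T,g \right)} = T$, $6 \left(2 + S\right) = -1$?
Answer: $\frac{2 i \sqrt{13458}}{3} \approx 77.339 i$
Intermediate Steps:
$S = - \frac{13}{6}$ ($S = -2 + \frac{1}{6} \left(-1\right) = -2 - \frac{1}{6} = - \frac{13}{6} \approx -2.1667$)
$E{\left(F \right)} = F$
$u{\left(h \right)} = \frac{53}{6}$ ($u{\left(h \right)} = 7 - - \frac{11}{6} = 7 + \left(- \frac{13}{6} + 4\right) = 7 + \frac{11}{6} = \frac{53}{6}$)
$P{\left(z,a \right)} = -10 + \frac{53 a z}{6}$ ($P{\left(z,a \right)} = \frac{53 z}{6} a - 10 = \frac{53 a z}{6} - 10 = -10 + \frac{53 a z}{6}$)
$\sqrt{E{\left(-53 \right)} + P{\left(-10,67 \right)}} = \sqrt{-53 + \left(-10 + \frac{53}{6} \cdot 67 \left(-10\right)\right)} = \sqrt{-53 - \frac{17785}{3}} = \sqrt{- \frac{17944}{3}} = \frac{2 i \sqrt{13458}}{3}$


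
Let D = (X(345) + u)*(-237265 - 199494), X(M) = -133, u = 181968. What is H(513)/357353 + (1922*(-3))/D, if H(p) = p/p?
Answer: 2628340973/915493114735195 ≈ 2.8710e-6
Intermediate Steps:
H(p) = 1
D = -79418072765 (D = (-133 + 181968)*(-237265 - 199494) = 181835*(-436759) = -79418072765)
H(513)/357353 + (1922*(-3))/D = 1/357353 + (1922*(-3))/(-79418072765) = 1*(1/357353) - 5766*(-1/79418072765) = 1/357353 + 186/2561873315 = 2628340973/915493114735195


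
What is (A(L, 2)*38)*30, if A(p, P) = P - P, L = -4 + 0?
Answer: 0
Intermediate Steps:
L = -4
A(p, P) = 0
(A(L, 2)*38)*30 = (0*38)*30 = 0*30 = 0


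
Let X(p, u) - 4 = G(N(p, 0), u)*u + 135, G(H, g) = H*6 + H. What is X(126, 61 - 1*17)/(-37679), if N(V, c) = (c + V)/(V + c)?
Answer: -447/37679 ≈ -0.011863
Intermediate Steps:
N(V, c) = 1 (N(V, c) = (V + c)/(V + c) = 1)
G(H, g) = 7*H (G(H, g) = 6*H + H = 7*H)
X(p, u) = 139 + 7*u (X(p, u) = 4 + ((7*1)*u + 135) = 4 + (7*u + 135) = 4 + (135 + 7*u) = 139 + 7*u)
X(126, 61 - 1*17)/(-37679) = (139 + 7*(61 - 1*17))/(-37679) = (139 + 7*(61 - 17))*(-1/37679) = (139 + 7*44)*(-1/37679) = (139 + 308)*(-1/37679) = 447*(-1/37679) = -447/37679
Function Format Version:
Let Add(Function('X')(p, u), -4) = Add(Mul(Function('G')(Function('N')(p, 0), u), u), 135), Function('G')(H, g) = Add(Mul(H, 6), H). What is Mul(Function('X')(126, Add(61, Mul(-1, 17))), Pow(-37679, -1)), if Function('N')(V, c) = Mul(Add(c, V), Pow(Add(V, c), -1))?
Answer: Rational(-447, 37679) ≈ -0.011863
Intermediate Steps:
Function('N')(V, c) = 1 (Function('N')(V, c) = Mul(Add(V, c), Pow(Add(V, c), -1)) = 1)
Function('G')(H, g) = Mul(7, H) (Function('G')(H, g) = Add(Mul(6, H), H) = Mul(7, H))
Function('X')(p, u) = Add(139, Mul(7, u)) (Function('X')(p, u) = Add(4, Add(Mul(Mul(7, 1), u), 135)) = Add(4, Add(Mul(7, u), 135)) = Add(4, Add(135, Mul(7, u))) = Add(139, Mul(7, u)))
Mul(Function('X')(126, Add(61, Mul(-1, 17))), Pow(-37679, -1)) = Mul(Add(139, Mul(7, Add(61, Mul(-1, 17)))), Pow(-37679, -1)) = Mul(Add(139, Mul(7, Add(61, -17))), Rational(-1, 37679)) = Mul(Add(139, Mul(7, 44)), Rational(-1, 37679)) = Mul(Add(139, 308), Rational(-1, 37679)) = Mul(447, Rational(-1, 37679)) = Rational(-447, 37679)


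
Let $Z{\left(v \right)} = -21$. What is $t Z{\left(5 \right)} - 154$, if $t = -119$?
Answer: $2345$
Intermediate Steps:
$t Z{\left(5 \right)} - 154 = \left(-119\right) \left(-21\right) - 154 = 2499 - 154 = 2345$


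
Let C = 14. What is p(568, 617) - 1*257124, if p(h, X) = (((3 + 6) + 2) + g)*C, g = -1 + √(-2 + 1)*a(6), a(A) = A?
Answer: -256984 + 84*I ≈ -2.5698e+5 + 84.0*I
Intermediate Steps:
g = -1 + 6*I (g = -1 + √(-2 + 1)*6 = -1 + √(-1)*6 = -1 + I*6 = -1 + 6*I ≈ -1.0 + 6.0*I)
p(h, X) = 140 + 84*I (p(h, X) = (((3 + 6) + 2) + (-1 + 6*I))*14 = ((9 + 2) + (-1 + 6*I))*14 = (11 + (-1 + 6*I))*14 = (10 + 6*I)*14 = 140 + 84*I)
p(568, 617) - 1*257124 = (140 + 84*I) - 1*257124 = (140 + 84*I) - 257124 = -256984 + 84*I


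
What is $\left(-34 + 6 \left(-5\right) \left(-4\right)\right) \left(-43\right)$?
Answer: $-3698$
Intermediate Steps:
$\left(-34 + 6 \left(-5\right) \left(-4\right)\right) \left(-43\right) = \left(-34 - -120\right) \left(-43\right) = \left(-34 + 120\right) \left(-43\right) = 86 \left(-43\right) = -3698$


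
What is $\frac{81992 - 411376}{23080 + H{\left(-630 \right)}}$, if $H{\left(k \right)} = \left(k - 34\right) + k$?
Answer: $- \frac{164692}{10893} \approx -15.119$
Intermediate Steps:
$H{\left(k \right)} = -34 + 2 k$ ($H{\left(k \right)} = \left(-34 + k\right) + k = -34 + 2 k$)
$\frac{81992 - 411376}{23080 + H{\left(-630 \right)}} = \frac{81992 - 411376}{23080 + \left(-34 + 2 \left(-630\right)\right)} = - \frac{329384}{23080 - 1294} = - \frac{329384}{21786} = \left(-329384\right) \frac{1}{21786} = - \frac{164692}{10893}$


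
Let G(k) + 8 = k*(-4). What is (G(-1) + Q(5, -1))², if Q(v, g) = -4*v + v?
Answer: 361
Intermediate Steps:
G(k) = -8 - 4*k (G(k) = -8 + k*(-4) = -8 - 4*k)
Q(v, g) = -3*v
(G(-1) + Q(5, -1))² = ((-8 - 4*(-1)) - 3*5)² = ((-8 + 4) - 15)² = (-4 - 15)² = (-19)² = 361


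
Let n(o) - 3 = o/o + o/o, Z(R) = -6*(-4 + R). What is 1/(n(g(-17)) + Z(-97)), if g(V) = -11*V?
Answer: 1/611 ≈ 0.0016367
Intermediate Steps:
Z(R) = 24 - 6*R
n(o) = 5 (n(o) = 3 + (o/o + o/o) = 3 + (1 + 1) = 3 + 2 = 5)
1/(n(g(-17)) + Z(-97)) = 1/(5 + (24 - 6*(-97))) = 1/(5 + (24 + 582)) = 1/(5 + 606) = 1/611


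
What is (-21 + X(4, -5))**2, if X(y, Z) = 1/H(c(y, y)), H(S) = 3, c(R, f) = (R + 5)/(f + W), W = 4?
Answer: 3844/9 ≈ 427.11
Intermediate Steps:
c(R, f) = (5 + R)/(4 + f) (c(R, f) = (R + 5)/(f + 4) = (5 + R)/(4 + f))
X(y, Z) = 1/3
(-21 + X(4, -5))**2 = (-21 + 1/3)**2 = (-62/3)**2 = 3844/9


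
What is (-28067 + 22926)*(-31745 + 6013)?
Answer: 132288212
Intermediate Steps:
(-28067 + 22926)*(-31745 + 6013) = -5141*(-25732) = 132288212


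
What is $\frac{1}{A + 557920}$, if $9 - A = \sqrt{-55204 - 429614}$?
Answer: $\frac{557929}{311285253859} + \frac{i \sqrt{484818}}{311285253859} \approx 1.7923 \cdot 10^{-6} + 2.2368 \cdot 10^{-9} i$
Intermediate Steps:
$A = 9 - i \sqrt{484818}$ ($A = 9 - \sqrt{-55204 - 429614} = 9 - \sqrt{-484818} = 9 - i \sqrt{484818} \approx 9.0 - 696.29 i$)
$\frac{1}{A + 557920} = \frac{1}{\left(9 - i \sqrt{484818}\right) + 557920} = \frac{1}{557929 - i \sqrt{484818}}$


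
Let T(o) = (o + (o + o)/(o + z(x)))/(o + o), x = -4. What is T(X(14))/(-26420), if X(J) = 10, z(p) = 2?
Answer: -7/317040 ≈ -2.2079e-5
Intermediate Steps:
T(o) = (o + 2*o/(2 + o))/(2*o) (T(o) = (o + (o + o)/(o + 2))/(o + o) = (o + (2*o)/(2 + o))/((2*o)) = (o + 2*o/(2 + o))*(1/(2*o)) = (o + 2*o/(2 + o))/(2*o))
T(X(14))/(-26420) = ((4 + 10)/(2*(2 + 10)))/(-26420) = ((½)*14/12)*(-1/26420) = ((½)*(1/12)*14)*(-1/26420) = (7/12)*(-1/26420) = -7/317040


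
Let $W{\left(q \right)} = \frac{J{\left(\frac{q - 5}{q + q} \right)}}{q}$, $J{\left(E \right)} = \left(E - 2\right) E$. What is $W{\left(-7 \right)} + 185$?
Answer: $\frac{63503}{343} \approx 185.14$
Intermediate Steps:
$J{\left(E \right)} = E \left(-2 + E\right)$ ($J{\left(E \right)} = \left(-2 + E\right) E = E \left(-2 + E\right)$)
$W{\left(q \right)} = \frac{\left(-5 + q\right) \left(-2 + \frac{-5 + q}{2 q}\right)}{2 q^{2}}$ ($W{\left(q \right)} = \frac{\frac{q - 5}{q + q} \left(-2 + \frac{q - 5}{q + q}\right)}{q} = \frac{\frac{-5 + q}{2 q} \left(-2 + \frac{-5 + q}{2 q}\right)}{q} = \frac{\frac{1}{2} \frac{1}{q} \left(-5 + q\right) \left(-2 + \frac{-5 + q}{2 q}\right)}{q} = \frac{\left(-5 + q\right) \left(-2 + \frac{-5 + q}{2 q}\right)}{2 q^{2}}$)
$W{\left(-7 \right)} + 185 = - \frac{\left(-5 - 7\right) \left(5 + 3 \left(-7\right)\right)}{4 \left(-343\right)} + 185 = \left(- \frac{1}{4}\right) \left(- \frac{1}{343}\right) \left(-12\right) \left(5 - 21\right) + 185 = \left(- \frac{1}{4}\right) \left(- \frac{1}{343}\right) \left(-12\right) \left(-16\right) + 185 = \frac{48}{343} + 185 = \frac{63503}{343}$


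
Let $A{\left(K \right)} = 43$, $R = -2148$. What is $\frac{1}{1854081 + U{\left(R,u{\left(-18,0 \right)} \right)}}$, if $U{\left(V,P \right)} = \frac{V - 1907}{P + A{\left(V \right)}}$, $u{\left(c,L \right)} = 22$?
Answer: $\frac{13}{24102242} \approx 5.3937 \cdot 10^{-7}$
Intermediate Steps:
$U{\left(V,P \right)} = \frac{-1907 + V}{43 + P}$ ($U{\left(V,P \right)} = \frac{V - 1907}{P + 43} = \frac{-1907 + V}{43 + P}$)
$\frac{1}{1854081 + U{\left(R,u{\left(-18,0 \right)} \right)}} = \frac{1}{1854081 + \frac{-1907 - 2148}{43 + 22}} = \frac{1}{1854081 + \frac{1}{65} \left(-4055\right)} = \frac{1}{1854081 - \frac{811}{13}} = \frac{1}{\frac{24102242}{13}} = \frac{13}{24102242}$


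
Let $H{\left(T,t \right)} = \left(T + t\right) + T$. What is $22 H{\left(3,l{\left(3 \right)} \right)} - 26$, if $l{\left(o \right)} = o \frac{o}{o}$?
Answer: $172$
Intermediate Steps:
$l{\left(o \right)} = o$ ($l{\left(o \right)} = o 1 = o$)
$H{\left(T,t \right)} = t + 2 T$
$22 H{\left(3,l{\left(3 \right)} \right)} - 26 = 22 \left(3 + 2 \cdot 3\right) - 26 = 22 \left(3 + 6\right) - 26 = 22 \cdot 9 - 26 = 198 - 26 = 172$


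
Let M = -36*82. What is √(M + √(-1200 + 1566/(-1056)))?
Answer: √(-1428768 + 11*I*√2326071)/22 ≈ 0.31898 + 54.333*I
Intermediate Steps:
M = -2952
√(M + √(-1200 + 1566/(-1056))) = √(-2952 + √(-1200 + 1566/(-1056))) = √(-2952 + √(-1200 + 1566*(-1/1056))) = √(-2952 + √(-1200 - 261/176)) = √(-2952 + √(-211461/176)) = √(-2952 + I*√2326071/44)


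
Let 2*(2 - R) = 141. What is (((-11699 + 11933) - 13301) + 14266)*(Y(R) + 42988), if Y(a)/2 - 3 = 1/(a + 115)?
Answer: 4794136754/93 ≈ 5.1550e+7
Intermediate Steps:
R = -137/2 (R = 2 - ½*141 = 2 - 141/2 = -137/2 ≈ -68.500)
Y(a) = 6 + 2/(115 + a) (Y(a) = 6 + 2/(a + 115) = 6 + 2/(115 + a))
(((-11699 + 11933) - 13301) + 14266)*(Y(R) + 42988) = (((-11699 + 11933) - 13301) + 14266)*(2*(346 + 3*(-137/2))/(115 - 137/2) + 42988) = ((234 - 13301) + 14266)*(2*(346 - 411/2)/(93/2) + 42988) = (-13067 + 14266)*(2*(2/93)*(281/2) + 42988) = 1199*(562/93 + 42988) = 1199*(3998446/93) = 4794136754/93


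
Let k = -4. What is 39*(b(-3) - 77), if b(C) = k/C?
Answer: -2951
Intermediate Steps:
b(C) = -4/C
39*(b(-3) - 77) = 39*(-4/(-3) - 77) = 39*(-4*(-1/3) - 77) = 39*(4/3 - 77) = 39*(-227/3) = -2951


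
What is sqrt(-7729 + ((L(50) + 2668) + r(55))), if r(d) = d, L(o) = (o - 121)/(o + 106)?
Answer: I*sqrt(30459273)/78 ≈ 70.756*I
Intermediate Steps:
L(o) = (-121 + o)/(106 + o)
sqrt(-7729 + ((L(50) + 2668) + r(55))) = sqrt(-7729 + (((-121 + 50)/(106 + 50) + 2668) + 55)) = sqrt(-7729 + ((-71/156 + 2668) + 55)) = sqrt(-7729 + (416137/156 + 55)) = sqrt(-7729 + 424717/156) = sqrt(-781007/156) = I*sqrt(30459273)/78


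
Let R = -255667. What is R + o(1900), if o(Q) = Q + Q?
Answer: -251867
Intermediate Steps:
o(Q) = 2*Q
R + o(1900) = -255667 + 2*1900 = -255667 + 3800 = -251867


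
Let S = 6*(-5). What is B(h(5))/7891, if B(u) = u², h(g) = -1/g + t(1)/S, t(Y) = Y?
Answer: 49/7101900 ≈ 6.8996e-6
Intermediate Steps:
S = -30
h(g) = -1/30 - 1/g (h(g) = -1/g + 1/(-30) = -1/g + 1*(-1/30) = -1/g - 1/30 = -1/30 - 1/g)
B(h(5))/7891 = ((1/30)*(-30 - 1*5)/5)²/7891 = ((1/30)*(⅕)*(-30 - 5))²*(1/7891) = ((1/30)*(⅕)*(-35))²*(1/7891) = (-7/30)²*(1/7891) = (49/900)*(1/7891) = 49/7101900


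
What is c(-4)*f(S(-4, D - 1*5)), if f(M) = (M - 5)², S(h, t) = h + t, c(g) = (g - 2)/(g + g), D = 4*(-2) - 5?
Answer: 2187/4 ≈ 546.75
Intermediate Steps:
D = -13 (D = -8 - 5 = -13)
c(g) = (-2 + g)/(2*g) (c(g) = (-2 + g)/((2*g)) = (-2 + g)*(1/(2*g)) = (-2 + g)/(2*g))
f(M) = (-5 + M)²
c(-4)*f(S(-4, D - 1*5)) = ((½)*(-2 - 4)/(-4))*(-5 + (-4 + (-13 - 1*5)))² = ((½)*(-¼)*(-6))*(-5 + (-4 + (-13 - 5)))² = 3*(-5 + (-4 - 18))²/4 = 3*(-5 - 22)²/4 = (¾)*(-27)² = (¾)*729 = 2187/4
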